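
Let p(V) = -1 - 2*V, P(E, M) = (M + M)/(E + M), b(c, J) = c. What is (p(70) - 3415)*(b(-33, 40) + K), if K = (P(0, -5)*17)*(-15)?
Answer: 1930908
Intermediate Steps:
P(E, M) = 2*M/(E + M) (P(E, M) = (2*M)/(E + M) = 2*M/(E + M))
K = -510 (K = ((2*(-5)/(0 - 5))*17)*(-15) = ((2*(-5)/(-5))*17)*(-15) = ((2*(-5)*(-1/5))*17)*(-15) = (2*17)*(-15) = 34*(-15) = -510)
(p(70) - 3415)*(b(-33, 40) + K) = ((-1 - 2*70) - 3415)*(-33 - 510) = ((-1 - 140) - 3415)*(-543) = (-141 - 3415)*(-543) = -3556*(-543) = 1930908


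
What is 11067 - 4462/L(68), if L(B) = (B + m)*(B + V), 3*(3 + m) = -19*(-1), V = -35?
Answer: 13023628/1177 ≈ 11065.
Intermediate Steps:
m = 10/3 (m = -3 + (-19*(-1))/3 = -3 + (⅓)*19 = -3 + 19/3 = 10/3 ≈ 3.3333)
L(B) = (-35 + B)*(10/3 + B) (L(B) = (B + 10/3)*(B - 35) = (10/3 + B)*(-35 + B) = (-35 + B)*(10/3 + B))
11067 - 4462/L(68) = 11067 - 4462/(-350/3 + 68² - 95/3*68) = 11067 - 4462/(-350/3 + 4624 - 6460/3) = 11067 - 4462/2354 = 11067 - 4462*1/2354 = 11067 - 2231/1177 = 13023628/1177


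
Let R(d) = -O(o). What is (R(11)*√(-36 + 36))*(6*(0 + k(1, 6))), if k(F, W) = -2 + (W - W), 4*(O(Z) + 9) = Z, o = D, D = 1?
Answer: 0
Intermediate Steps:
o = 1
O(Z) = -9 + Z/4
k(F, W) = -2 (k(F, W) = -2 + 0 = -2)
R(d) = 35/4 (R(d) = -(-9 + (¼)*1) = -(-9 + ¼) = -1*(-35/4) = 35/4)
(R(11)*√(-36 + 36))*(6*(0 + k(1, 6))) = (35*√(-36 + 36)/4)*(6*(0 - 2)) = (35*√0/4)*(6*(-2)) = ((35/4)*0)*(-12) = 0*(-12) = 0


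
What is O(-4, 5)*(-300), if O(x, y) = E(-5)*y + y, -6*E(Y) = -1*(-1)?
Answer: -1250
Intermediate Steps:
E(Y) = -⅙ (E(Y) = -(-1)*(-1)/6 = -⅙*1 = -⅙)
O(x, y) = 5*y/6 (O(x, y) = -y/6 + y = 5*y/6)
O(-4, 5)*(-300) = ((⅚)*5)*(-300) = (25/6)*(-300) = -1250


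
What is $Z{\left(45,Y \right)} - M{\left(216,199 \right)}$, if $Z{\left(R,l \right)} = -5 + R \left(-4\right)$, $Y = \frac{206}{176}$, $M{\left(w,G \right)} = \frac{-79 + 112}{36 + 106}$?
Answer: $- \frac{26303}{142} \approx -185.23$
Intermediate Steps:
$M{\left(w,G \right)} = \frac{33}{142}$
$Y = \frac{103}{88}$ ($Y = 206 \cdot \frac{1}{176} = \frac{103}{88} \approx 1.1705$)
$Z{\left(R,l \right)} = -5 - 4 R$
$Z{\left(45,Y \right)} - M{\left(216,199 \right)} = \left(-5 - 180\right) - \frac{33}{142} = -185 - \frac{33}{142} = - \frac{26303}{142}$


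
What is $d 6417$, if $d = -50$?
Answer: $-320850$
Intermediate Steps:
$d 6417 = \left(-50\right) 6417 = -320850$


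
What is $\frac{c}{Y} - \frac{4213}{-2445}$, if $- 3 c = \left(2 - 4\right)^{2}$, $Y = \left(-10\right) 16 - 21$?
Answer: $\frac{255271}{147515} \approx 1.7305$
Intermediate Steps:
$Y = -181$ ($Y = -160 - 21 = -181$)
$c = - \frac{4}{3}$ ($c = - \frac{\left(2 - 4\right)^{2}}{3} = - \frac{\left(-2\right)^{2}}{3} = \left(- \frac{1}{3}\right) 4 = - \frac{4}{3} \approx -1.3333$)
$\frac{c}{Y} - \frac{4213}{-2445} = - \frac{4}{3 \left(-181\right)} - \frac{4213}{-2445} = \left(- \frac{4}{3}\right) \left(- \frac{1}{181}\right) - - \frac{4213}{2445} = \frac{4}{543} + \frac{4213}{2445} = \frac{255271}{147515}$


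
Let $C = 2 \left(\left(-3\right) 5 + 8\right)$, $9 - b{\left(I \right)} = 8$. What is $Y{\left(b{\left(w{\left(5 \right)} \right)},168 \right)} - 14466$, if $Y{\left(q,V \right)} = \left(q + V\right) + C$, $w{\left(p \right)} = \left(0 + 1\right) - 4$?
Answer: $-14311$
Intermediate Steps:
$w{\left(p \right)} = -3$ ($w{\left(p \right)} = 1 - 4 = -3$)
$b{\left(I \right)} = 1$ ($b{\left(I \right)} = 9 - 8 = 1$)
$C = -14$ ($C = 2 \left(-15 + 8\right) = 2 \left(-7\right) = -14$)
$Y{\left(q,V \right)} = -14 + V + q$ ($Y{\left(q,V \right)} = \left(q + V\right) - 14 = \left(V + q\right) - 14 = -14 + V + q$)
$Y{\left(b{\left(w{\left(5 \right)} \right)},168 \right)} - 14466 = \left(-14 + 168 + 1\right) - 14466 = 155 - 14466 = -14311$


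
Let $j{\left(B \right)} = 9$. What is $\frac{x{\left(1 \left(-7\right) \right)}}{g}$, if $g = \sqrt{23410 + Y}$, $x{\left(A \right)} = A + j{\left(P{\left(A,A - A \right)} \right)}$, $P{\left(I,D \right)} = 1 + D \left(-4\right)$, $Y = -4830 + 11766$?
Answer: $\frac{\sqrt{30346}}{15173} \approx 0.011481$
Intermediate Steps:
$Y = 6936$
$P{\left(I,D \right)} = 1 - 4 D$
$x{\left(A \right)} = 9 + A$ ($x{\left(A \right)} = A + 9 = 9 + A$)
$g = \sqrt{30346}$ ($g = \sqrt{23410 + 6936} = \sqrt{30346} \approx 174.2$)
$\frac{x{\left(1 \left(-7\right) \right)}}{g} = \frac{9 + 1 \left(-7\right)}{\sqrt{30346}} = \left(9 - 7\right) \frac{\sqrt{30346}}{30346} = 2 \frac{\sqrt{30346}}{30346} = \frac{\sqrt{30346}}{15173}$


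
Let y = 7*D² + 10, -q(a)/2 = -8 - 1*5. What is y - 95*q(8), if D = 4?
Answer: -2348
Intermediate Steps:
q(a) = 26 (q(a) = -2*(-8 - 1*5) = -2*(-8 - 5) = -2*(-13) = 26)
y = 122 (y = 7*4² + 10 = 7*16 + 10 = 112 + 10 = 122)
y - 95*q(8) = 122 - 95*26 = 122 - 2470 = -2348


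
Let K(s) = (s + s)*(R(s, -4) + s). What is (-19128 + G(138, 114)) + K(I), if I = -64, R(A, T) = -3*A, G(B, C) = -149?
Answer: -35661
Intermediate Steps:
K(s) = -4*s² (K(s) = (s + s)*(-3*s + s) = (2*s)*(-2*s) = -4*s²)
(-19128 + G(138, 114)) + K(I) = (-19128 - 149) - 4*(-64)² = -19277 - 4*4096 = -19277 - 16384 = -35661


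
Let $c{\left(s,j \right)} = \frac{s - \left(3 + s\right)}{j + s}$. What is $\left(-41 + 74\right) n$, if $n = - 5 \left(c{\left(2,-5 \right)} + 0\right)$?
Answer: $-165$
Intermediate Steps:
$c{\left(s,j \right)} = - \frac{3}{j + s}$
$n = -5$ ($n = - 5 \left(- \frac{3}{-5 + 2} + 0\right) = - 5 \left(- \frac{3}{-3} + 0\right) = - 5 \left(\left(-3\right) \left(- \frac{1}{3}\right) + 0\right) = - 5 \left(1 + 0\right) = \left(-5\right) 1 = -5$)
$\left(-41 + 74\right) n = \left(-41 + 74\right) \left(-5\right) = 33 \left(-5\right) = -165$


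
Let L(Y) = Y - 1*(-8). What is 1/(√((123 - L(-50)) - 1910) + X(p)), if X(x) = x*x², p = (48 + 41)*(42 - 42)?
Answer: -I*√1745/1745 ≈ -0.023939*I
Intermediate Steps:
L(Y) = 8 + Y (L(Y) = Y + 8 = 8 + Y)
p = 0 (p = 89*0 = 0)
X(x) = x³
1/(√((123 - L(-50)) - 1910) + X(p)) = 1/(√((123 - (8 - 50)) - 1910) + 0³) = 1/(√((123 - 1*(-42)) - 1910) + 0) = 1/(√((123 + 42) - 1910) + 0) = 1/(√(165 - 1910) + 0) = 1/(√(-1745) + 0) = 1/(I*√1745 + 0) = 1/(I*√1745) = -I*√1745/1745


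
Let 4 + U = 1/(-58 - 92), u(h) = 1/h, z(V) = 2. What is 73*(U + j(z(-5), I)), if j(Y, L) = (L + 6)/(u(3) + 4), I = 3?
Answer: -274699/1950 ≈ -140.87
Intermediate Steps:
u(h) = 1/h
U = -601/150 (U = -4 + 1/(-58 - 92) = -4 + 1/(-150) = -4 - 1/150 = -601/150 ≈ -4.0067)
j(Y, L) = 18/13 + 3*L/13 (j(Y, L) = (L + 6)/(1/3 + 4) = (6 + L)/(1/3 + 4) = (6 + L)/(13/3) = (6 + L)*(3/13) = 18/13 + 3*L/13)
73*(U + j(z(-5), I)) = 73*(-601/150 + (18/13 + (3/13)*3)) = 73*(-601/150 + (18/13 + 9/13)) = 73*(-601/150 + 27/13) = 73*(-3763/1950) = -274699/1950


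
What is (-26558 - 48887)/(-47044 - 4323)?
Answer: 75445/51367 ≈ 1.4687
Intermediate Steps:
(-26558 - 48887)/(-47044 - 4323) = -75445/(-51367) = -75445*(-1/51367) = 75445/51367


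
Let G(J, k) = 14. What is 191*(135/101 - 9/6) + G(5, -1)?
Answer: -3475/202 ≈ -17.203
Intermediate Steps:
191*(135/101 - 9/6) + G(5, -1) = 191*(135/101 - 9/6) + 14 = 191*(135*(1/101) - 9*⅙) + 14 = 191*(135/101 - 3/2) + 14 = 191*(-33/202) + 14 = -6303/202 + 14 = -3475/202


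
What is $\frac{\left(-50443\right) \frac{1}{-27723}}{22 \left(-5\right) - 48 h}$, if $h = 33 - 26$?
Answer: $- \frac{50443}{12364458} \approx -0.0040797$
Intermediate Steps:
$h = 7$
$\frac{\left(-50443\right) \frac{1}{-27723}}{22 \left(-5\right) - 48 h} = \frac{\left(-50443\right) \frac{1}{-27723}}{22 \left(-5\right) - 336} = \frac{\left(-50443\right) \left(- \frac{1}{27723}\right)}{-110 - 336} = \frac{50443}{27723 \left(-446\right)} = \frac{50443}{27723} \left(- \frac{1}{446}\right) = - \frac{50443}{12364458}$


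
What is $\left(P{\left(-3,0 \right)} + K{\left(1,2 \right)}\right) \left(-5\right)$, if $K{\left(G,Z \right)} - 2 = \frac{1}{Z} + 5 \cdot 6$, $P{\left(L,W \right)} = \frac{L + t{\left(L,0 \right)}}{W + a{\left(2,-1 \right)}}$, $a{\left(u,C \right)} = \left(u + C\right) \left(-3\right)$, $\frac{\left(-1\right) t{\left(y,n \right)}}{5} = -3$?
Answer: $- \frac{285}{2} \approx -142.5$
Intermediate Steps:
$t{\left(y,n \right)} = 15$ ($t{\left(y,n \right)} = \left(-5\right) \left(-3\right) = 15$)
$a{\left(u,C \right)} = - 3 C - 3 u$ ($a{\left(u,C \right)} = \left(C + u\right) \left(-3\right) = - 3 C - 3 u$)
$P{\left(L,W \right)} = \frac{15 + L}{-3 + W}$ ($P{\left(L,W \right)} = \frac{L + 15}{W - 3} = \frac{15 + L}{W + \left(3 - 6\right)} = \frac{15 + L}{W - 3} = \frac{15 + L}{-3 + W}$)
$K{\left(G,Z \right)} = 32 + \frac{1}{Z}$ ($K{\left(G,Z \right)} = 2 + \left(\frac{1}{Z} + 5 \cdot 6\right) = 2 + \left(\frac{1}{Z} + 30\right) = 2 + \left(30 + \frac{1}{Z}\right) = 32 + \frac{1}{Z}$)
$\left(P{\left(-3,0 \right)} + K{\left(1,2 \right)}\right) \left(-5\right) = \left(\frac{15 - 3}{-3 + 0} + \left(32 + \frac{1}{2}\right)\right) \left(-5\right) = \left(\frac{1}{-3} \cdot 12 + \left(32 + \frac{1}{2}\right)\right) \left(-5\right) = \left(\left(- \frac{1}{3}\right) 12 + \frac{65}{2}\right) \left(-5\right) = \left(-4 + \frac{65}{2}\right) \left(-5\right) = \frac{57}{2} \left(-5\right) = - \frac{285}{2}$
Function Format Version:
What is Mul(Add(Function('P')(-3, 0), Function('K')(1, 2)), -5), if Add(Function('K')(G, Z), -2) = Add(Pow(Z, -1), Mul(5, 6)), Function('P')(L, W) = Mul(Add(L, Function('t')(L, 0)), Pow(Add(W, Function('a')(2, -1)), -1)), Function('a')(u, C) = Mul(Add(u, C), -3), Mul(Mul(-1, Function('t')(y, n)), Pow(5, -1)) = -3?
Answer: Rational(-285, 2) ≈ -142.50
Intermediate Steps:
Function('t')(y, n) = 15 (Function('t')(y, n) = Mul(-5, -3) = 15)
Function('a')(u, C) = Add(Mul(-3, C), Mul(-3, u)) (Function('a')(u, C) = Mul(Add(C, u), -3) = Add(Mul(-3, C), Mul(-3, u)))
Function('P')(L, W) = Mul(Pow(Add(-3, W), -1), Add(15, L)) (Function('P')(L, W) = Mul(Add(L, 15), Pow(Add(W, Add(Mul(-3, -1), Mul(-3, 2))), -1)) = Mul(Add(15, L), Pow(Add(W, Add(3, -6)), -1)) = Mul(Add(15, L), Pow(Add(W, -3), -1)) = Mul(Add(15, L), Pow(Add(-3, W), -1)) = Mul(Pow(Add(-3, W), -1), Add(15, L)))
Function('K')(G, Z) = Add(32, Pow(Z, -1)) (Function('K')(G, Z) = Add(2, Add(Pow(Z, -1), Mul(5, 6))) = Add(2, Add(Pow(Z, -1), 30)) = Add(2, Add(30, Pow(Z, -1))) = Add(32, Pow(Z, -1)))
Mul(Add(Function('P')(-3, 0), Function('K')(1, 2)), -5) = Mul(Add(Mul(Pow(Add(-3, 0), -1), Add(15, -3)), Add(32, Pow(2, -1))), -5) = Mul(Add(Mul(Pow(-3, -1), 12), Add(32, Rational(1, 2))), -5) = Mul(Add(Mul(Rational(-1, 3), 12), Rational(65, 2)), -5) = Mul(Add(-4, Rational(65, 2)), -5) = Mul(Rational(57, 2), -5) = Rational(-285, 2)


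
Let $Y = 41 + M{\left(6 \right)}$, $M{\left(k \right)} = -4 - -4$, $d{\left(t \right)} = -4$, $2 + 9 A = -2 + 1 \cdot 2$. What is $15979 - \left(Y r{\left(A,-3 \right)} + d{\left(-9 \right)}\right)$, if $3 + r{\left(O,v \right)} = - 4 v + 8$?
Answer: $15286$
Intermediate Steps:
$A = - \frac{2}{9}$ ($A = - \frac{2}{9} + \frac{-2 + 1 \cdot 2}{9} = - \frac{2}{9} + \frac{-2 + 2}{9} = - \frac{2}{9} + \frac{1}{9} \cdot 0 = - \frac{2}{9} + 0 = - \frac{2}{9} \approx -0.22222$)
$r{\left(O,v \right)} = 5 - 4 v$ ($r{\left(O,v \right)} = -3 - \left(-8 + 4 v\right) = 5 - 4 v$)
$M{\left(k \right)} = 0$ ($M{\left(k \right)} = -4 + 4 = 0$)
$Y = 41$ ($Y = 41 + 0 = 41$)
$15979 - \left(Y r{\left(A,-3 \right)} + d{\left(-9 \right)}\right) = 15979 - \left(41 \left(5 - -12\right) - 4\right) = 15979 - \left(41 \left(5 + 12\right) - 4\right) = 15979 - \left(41 \cdot 17 - 4\right) = 15979 - \left(697 - 4\right) = 15979 - 693 = 15286$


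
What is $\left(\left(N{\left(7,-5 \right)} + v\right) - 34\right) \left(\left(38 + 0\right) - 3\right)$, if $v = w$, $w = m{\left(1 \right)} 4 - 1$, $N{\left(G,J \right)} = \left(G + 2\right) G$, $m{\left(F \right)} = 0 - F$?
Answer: $840$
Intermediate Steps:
$m{\left(F \right)} = - F$
$N{\left(G,J \right)} = G \left(2 + G\right)$ ($N{\left(G,J \right)} = \left(2 + G\right) G = G \left(2 + G\right)$)
$w = -5$ ($w = \left(-1\right) 1 \cdot 4 - 1 = \left(-1\right) 4 - 1 = -4 - 1 = -5$)
$v = -5$
$\left(\left(N{\left(7,-5 \right)} + v\right) - 34\right) \left(\left(38 + 0\right) - 3\right) = \left(\left(7 \left(2 + 7\right) - 5\right) - 34\right) \left(\left(38 + 0\right) - 3\right) = \left(\left(7 \cdot 9 - 5\right) - 34\right) \left(38 - 3\right) = \left(\left(63 - 5\right) - 34\right) 35 = \left(58 - 34\right) 35 = 24 \cdot 35 = 840$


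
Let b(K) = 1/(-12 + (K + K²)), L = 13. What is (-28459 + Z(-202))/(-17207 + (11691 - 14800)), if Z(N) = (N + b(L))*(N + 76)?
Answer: 127829/863430 ≈ 0.14805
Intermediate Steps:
b(K) = 1/(-12 + K + K²)
Z(N) = (76 + N)*(1/170 + N) (Z(N) = (N + 1/(-12 + 13 + 13²))*(N + 76) = (N + 1/(-12 + 13 + 169))*(76 + N) = (N + 1/170)*(76 + N) = (1/170 + N)*(76 + N) = (76 + N)*(1/170 + N))
(-28459 + Z(-202))/(-17207 + (11691 - 14800)) = (-28459 + (38/85 + (-202)² + (12921/170)*(-202)))/(-17207 + (11691 - 14800)) = (-28459 + (38/85 + 40804 - 1305021/85))/(-17207 - 3109) = (-28459 + 2163357/85)/(-20316) = -255658/85*(-1/20316) = 127829/863430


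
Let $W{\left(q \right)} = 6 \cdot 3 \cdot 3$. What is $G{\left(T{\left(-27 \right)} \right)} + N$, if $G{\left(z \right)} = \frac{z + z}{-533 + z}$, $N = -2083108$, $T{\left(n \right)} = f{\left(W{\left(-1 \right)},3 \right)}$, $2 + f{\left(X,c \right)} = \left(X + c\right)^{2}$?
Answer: $- \frac{2826774309}{1357} \approx -2.0831 \cdot 10^{6}$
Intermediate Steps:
$W{\left(q \right)} = 54$ ($W{\left(q \right)} = 18 \cdot 3 = 54$)
$f{\left(X,c \right)} = -2 + \left(X + c\right)^{2}$
$T{\left(n \right)} = 3247$ ($T{\left(n \right)} = -2 + \left(54 + 3\right)^{2} = -2 + 57^{2} = -2 + 3249 = 3247$)
$G{\left(z \right)} = \frac{2 z}{-533 + z}$
$G{\left(T{\left(-27 \right)} \right)} + N = 2 \cdot 3247 \frac{1}{-533 + 3247} - 2083108 = 2 \cdot 3247 \cdot \frac{1}{2714} - 2083108 = \frac{3247}{1357} - 2083108 = - \frac{2826774309}{1357}$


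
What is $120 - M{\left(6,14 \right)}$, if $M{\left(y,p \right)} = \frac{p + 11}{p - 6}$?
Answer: $\frac{935}{8} \approx 116.88$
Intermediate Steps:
$M{\left(y,p \right)} = \frac{11 + p}{-6 + p}$
$120 - M{\left(6,14 \right)} = 120 - \frac{11 + 14}{-6 + 14} = 120 - \frac{1}{8} \cdot 25 = 120 - \frac{25}{8} = \frac{935}{8}$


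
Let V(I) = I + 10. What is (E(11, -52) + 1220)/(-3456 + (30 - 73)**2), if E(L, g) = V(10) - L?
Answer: -1229/1607 ≈ -0.76478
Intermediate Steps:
V(I) = 10 + I
E(L, g) = 20 - L (E(L, g) = (10 + 10) - L = 20 - L)
(E(11, -52) + 1220)/(-3456 + (30 - 73)**2) = ((20 - 1*11) + 1220)/(-3456 + (30 - 73)**2) = ((20 - 11) + 1220)/(-3456 + (-43)**2) = (9 + 1220)/(-3456 + 1849) = 1229/(-1607) = 1229*(-1/1607) = -1229/1607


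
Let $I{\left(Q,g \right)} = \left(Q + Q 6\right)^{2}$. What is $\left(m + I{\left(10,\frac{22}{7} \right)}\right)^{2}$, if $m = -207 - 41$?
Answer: $21641104$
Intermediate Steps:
$I{\left(Q,g \right)} = 49 Q^{2}$ ($I{\left(Q,g \right)} = \left(Q + 6 Q\right)^{2} = \left(7 Q\right)^{2} = 49 Q^{2}$)
$m = -248$
$\left(m + I{\left(10,\frac{22}{7} \right)}\right)^{2} = \left(-248 + 49 \cdot 10^{2}\right)^{2} = \left(-248 + 49 \cdot 100\right)^{2} = \left(-248 + 4900\right)^{2} = 4652^{2} = 21641104$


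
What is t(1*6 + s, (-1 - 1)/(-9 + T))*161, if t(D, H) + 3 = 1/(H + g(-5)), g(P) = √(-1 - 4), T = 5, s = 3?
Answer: 161*(I - 6*√5)/(-I + 2*√5) ≈ -467.67 - 68.573*I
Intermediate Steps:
g(P) = I*√5 (g(P) = √(-5) = I*√5)
t(D, H) = -3 + 1/(H + I*√5)
t(1*6 + s, (-1 - 1)/(-9 + T))*161 = ((1 - 3*(-1 - 1)/(-9 + 5) - 3*I*√5)/((-1 - 1)/(-9 + 5) + I*√5))*161 = ((1 - (-6)/(-4) - 3*I*√5)/(-2/(-4) + I*√5))*161 = ((1 - (-6)*(-1)/4 - 3*I*√5)/(-2*(-¼) + I*√5))*161 = ((1 - 3*½ - 3*I*√5)/(½ + I*√5))*161 = ((1 - 3/2 - 3*I*√5)/(½ + I*√5))*161 = ((-½ - 3*I*√5)/(½ + I*√5))*161 = 161*(-½ - 3*I*√5)/(½ + I*√5)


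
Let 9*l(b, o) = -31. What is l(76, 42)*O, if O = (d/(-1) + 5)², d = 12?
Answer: -1519/9 ≈ -168.78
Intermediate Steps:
l(b, o) = -31/9 (l(b, o) = (⅑)*(-31) = -31/9)
O = 49 (O = (12/(-1) + 5)² = (12*(-1) + 5)² = (-12 + 5)² = (-7)² = 49)
l(76, 42)*O = -31/9*49 = -1519/9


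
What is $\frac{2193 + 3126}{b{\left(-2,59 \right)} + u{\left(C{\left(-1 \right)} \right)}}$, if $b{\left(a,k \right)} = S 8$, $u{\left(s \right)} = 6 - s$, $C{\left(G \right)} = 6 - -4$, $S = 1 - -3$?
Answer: $\frac{5319}{28} \approx 189.96$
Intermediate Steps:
$S = 4$ ($S = 1 + 3 = 4$)
$C{\left(G \right)} = 10$ ($C{\left(G \right)} = 6 + 4 = 10$)
$b{\left(a,k \right)} = 32$ ($b{\left(a,k \right)} = 4 \cdot 8 = 32$)
$\frac{2193 + 3126}{b{\left(-2,59 \right)} + u{\left(C{\left(-1 \right)} \right)}} = \frac{2193 + 3126}{32 + \left(6 - 10\right)} = \frac{5319}{32 + \left(6 - 10\right)} = \frac{5319}{32 - 4} = \frac{5319}{28}$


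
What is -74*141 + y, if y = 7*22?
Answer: -10280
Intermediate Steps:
y = 154
-74*141 + y = -74*141 + 154 = -10434 + 154 = -10280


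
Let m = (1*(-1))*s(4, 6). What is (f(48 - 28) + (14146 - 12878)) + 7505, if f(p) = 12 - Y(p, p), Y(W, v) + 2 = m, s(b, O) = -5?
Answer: 8782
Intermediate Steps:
m = 5 (m = (1*(-1))*(-5) = -1*(-5) = 5)
Y(W, v) = 3 (Y(W, v) = -2 + 5 = 3)
f(p) = 9 (f(p) = 12 - 1*3 = 12 - 3 = 9)
(f(48 - 28) + (14146 - 12878)) + 7505 = (9 + (14146 - 12878)) + 7505 = (9 + 1268) + 7505 = 1277 + 7505 = 8782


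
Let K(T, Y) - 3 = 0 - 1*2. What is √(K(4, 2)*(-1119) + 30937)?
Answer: √29818 ≈ 172.68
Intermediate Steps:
K(T, Y) = 1 (K(T, Y) = 3 + (0 - 1*2) = 3 + (0 - 2) = 3 - 2 = 1)
√(K(4, 2)*(-1119) + 30937) = √(1*(-1119) + 30937) = √(-1119 + 30937) = √29818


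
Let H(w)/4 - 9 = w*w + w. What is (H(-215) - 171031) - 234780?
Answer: -221735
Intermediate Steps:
H(w) = 36 + 4*w + 4*w**2 (H(w) = 36 + 4*(w*w + w) = 36 + 4*(w**2 + w) = 36 + 4*(w + w**2) = 36 + (4*w + 4*w**2) = 36 + 4*w + 4*w**2)
(H(-215) - 171031) - 234780 = ((36 + 4*(-215) + 4*(-215)**2) - 171031) - 234780 = ((36 - 860 + 4*46225) - 171031) - 234780 = ((36 - 860 + 184900) - 171031) - 234780 = (184076 - 171031) - 234780 = 13045 - 234780 = -221735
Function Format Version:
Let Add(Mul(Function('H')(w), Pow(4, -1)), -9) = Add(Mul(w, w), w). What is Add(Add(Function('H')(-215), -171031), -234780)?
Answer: -221735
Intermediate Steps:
Function('H')(w) = Add(36, Mul(4, w), Mul(4, Pow(w, 2))) (Function('H')(w) = Add(36, Mul(4, Add(Mul(w, w), w))) = Add(36, Mul(4, Add(Pow(w, 2), w))) = Add(36, Mul(4, Add(w, Pow(w, 2)))) = Add(36, Add(Mul(4, w), Mul(4, Pow(w, 2)))) = Add(36, Mul(4, w), Mul(4, Pow(w, 2))))
Add(Add(Function('H')(-215), -171031), -234780) = Add(Add(Add(36, Mul(4, -215), Mul(4, Pow(-215, 2))), -171031), -234780) = Add(Add(Add(36, -860, Mul(4, 46225)), -171031), -234780) = Add(Add(Add(36, -860, 184900), -171031), -234780) = Add(Add(184076, -171031), -234780) = Add(13045, -234780) = -221735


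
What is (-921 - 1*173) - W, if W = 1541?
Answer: -2635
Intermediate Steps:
(-921 - 1*173) - W = (-921 - 1*173) - 1*1541 = (-921 - 173) - 1541 = -1094 - 1541 = -2635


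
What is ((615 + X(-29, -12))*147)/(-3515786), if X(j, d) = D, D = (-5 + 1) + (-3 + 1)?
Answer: -3087/121234 ≈ -0.025463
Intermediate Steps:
D = -6 (D = -4 - 2 = -6)
X(j, d) = -6
((615 + X(-29, -12))*147)/(-3515786) = ((615 - 6)*147)/(-3515786) = (609*147)*(-1/3515786) = 89523*(-1/3515786) = -3087/121234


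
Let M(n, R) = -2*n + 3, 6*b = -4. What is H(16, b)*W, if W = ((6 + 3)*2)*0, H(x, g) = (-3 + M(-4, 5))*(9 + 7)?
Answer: 0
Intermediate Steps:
b = -2/3 (b = (1/6)*(-4) = -2/3 ≈ -0.66667)
M(n, R) = 3 - 2*n
H(x, g) = 128 (H(x, g) = (-3 + (3 - 2*(-4)))*(9 + 7) = (-3 + (3 + 8))*16 = (-3 + 11)*16 = 8*16 = 128)
W = 0 (W = (9*2)*0 = 18*0 = 0)
H(16, b)*W = 128*0 = 0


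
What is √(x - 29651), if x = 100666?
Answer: √71015 ≈ 266.49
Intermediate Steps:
√(x - 29651) = √(100666 - 29651) = √71015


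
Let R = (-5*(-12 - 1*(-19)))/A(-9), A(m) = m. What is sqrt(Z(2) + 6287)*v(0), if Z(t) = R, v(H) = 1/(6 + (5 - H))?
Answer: sqrt(56618)/33 ≈ 7.2105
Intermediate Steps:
v(H) = 1/(11 - H)
R = 35/9 (R = -5*(-12 - 1*(-19))/(-9) = -5*(-12 + 19)*(-1/9) = -5*7*(-1/9) = -35*(-1/9) = 35/9 ≈ 3.8889)
Z(t) = 35/9
sqrt(Z(2) + 6287)*v(0) = sqrt(35/9 + 6287)*(-1/(-11 + 0)) = sqrt(56618/9)*(-1/(-11)) = (sqrt(56618)/3)*(-1*(-1/11)) = (sqrt(56618)/3)*(1/11) = sqrt(56618)/33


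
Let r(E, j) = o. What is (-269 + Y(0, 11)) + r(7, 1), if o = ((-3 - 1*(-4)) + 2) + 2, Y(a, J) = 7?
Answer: -257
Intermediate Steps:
o = 5 (o = ((-3 + 4) + 2) + 2 = (1 + 2) + 2 = 3 + 2 = 5)
r(E, j) = 5
(-269 + Y(0, 11)) + r(7, 1) = (-269 + 7) + 5 = -262 + 5 = -257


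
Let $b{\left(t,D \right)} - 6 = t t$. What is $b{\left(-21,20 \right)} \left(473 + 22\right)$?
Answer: $221265$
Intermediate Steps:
$b{\left(t,D \right)} = 6 + t^{2}$ ($b{\left(t,D \right)} = 6 + t t = 6 + t^{2}$)
$b{\left(-21,20 \right)} \left(473 + 22\right) = \left(6 + \left(-21\right)^{2}\right) \left(473 + 22\right) = \left(6 + 441\right) 495 = 447 \cdot 495 = 221265$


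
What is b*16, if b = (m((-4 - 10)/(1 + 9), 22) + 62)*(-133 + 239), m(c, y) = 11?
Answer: 123808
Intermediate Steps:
b = 7738 (b = (11 + 62)*(-133 + 239) = 73*106 = 7738)
b*16 = 7738*16 = 123808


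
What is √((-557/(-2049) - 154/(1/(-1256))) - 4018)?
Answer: √795203481099/2049 ≈ 435.21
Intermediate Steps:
√((-557/(-2049) - 154/(1/(-1256))) - 4018) = √((-557*(-1/2049) - 154/(-1/1256)) - 4018) = √((557/2049 - 154*(-1256)) - 4018) = √((557/2049 + 193424) - 4018) = √(396326333/2049 - 4018) = √(388093451/2049) = √795203481099/2049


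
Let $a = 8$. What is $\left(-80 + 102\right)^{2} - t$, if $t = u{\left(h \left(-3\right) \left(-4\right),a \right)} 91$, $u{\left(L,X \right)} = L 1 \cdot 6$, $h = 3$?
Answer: $-19172$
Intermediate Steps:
$u{\left(L,X \right)} = 6 L$ ($u{\left(L,X \right)} = L 6 = 6 L$)
$t = 19656$ ($t = 6 \cdot 3 \left(-3\right) \left(-4\right) 91 = 6 \left(\left(-9\right) \left(-4\right)\right) 91 = 6 \cdot 36 \cdot 91 = 216 \cdot 91 = 19656$)
$\left(-80 + 102\right)^{2} - t = \left(-80 + 102\right)^{2} - 19656 = 22^{2} - 19656 = 484 - 19656 = -19172$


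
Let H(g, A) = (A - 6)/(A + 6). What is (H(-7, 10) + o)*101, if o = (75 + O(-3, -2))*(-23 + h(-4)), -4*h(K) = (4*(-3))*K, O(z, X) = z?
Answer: -1017979/4 ≈ -2.5449e+5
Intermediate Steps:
h(K) = 3*K (h(K) = -4*(-3)*K/4 = -(-3)*K = 3*K)
H(g, A) = (-6 + A)/(6 + A)
o = -2520 (o = (75 - 3)*(-23 + 3*(-4)) = 72*(-23 - 12) = 72*(-35) = -2520)
(H(-7, 10) + o)*101 = ((-6 + 10)/(6 + 10) - 2520)*101 = (4/16 - 2520)*101 = ((1/16)*4 - 2520)*101 = (1/4 - 2520)*101 = -10079/4*101 = -1017979/4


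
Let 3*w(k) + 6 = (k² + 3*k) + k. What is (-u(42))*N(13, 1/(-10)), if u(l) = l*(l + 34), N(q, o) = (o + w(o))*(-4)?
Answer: -711816/25 ≈ -28473.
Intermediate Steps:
w(k) = -2 + k²/3 + 4*k/3 (w(k) = -2 + ((k² + 3*k) + k)/3 = -2 + (k² + 4*k)/3 = -2 + (k²/3 + 4*k/3) = -2 + k²/3 + 4*k/3)
N(q, o) = 8 - 28*o/3 - 4*o²/3 (N(q, o) = (o + (-2 + o²/3 + 4*o/3))*(-4) = (-2 + o²/3 + 7*o/3)*(-4) = 8 - 28*o/3 - 4*o²/3)
u(l) = l*(34 + l)
(-u(42))*N(13, 1/(-10)) = (-42*(34 + 42))*(8 - 28/3/(-10) - 4*(1/(-10))²/3) = (-42*76)*(8 - 28/3*(-⅒) - 4*(-⅒)²/3) = (-1*3192)*(8 + 14/15 - 4/3*1/100) = -3192*(8 + 14/15 - 1/75) = -3192*223/25 = -711816/25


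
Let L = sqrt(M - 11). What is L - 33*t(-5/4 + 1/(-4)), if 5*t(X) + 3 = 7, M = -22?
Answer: -132/5 + I*sqrt(33) ≈ -26.4 + 5.7446*I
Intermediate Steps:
t(X) = 4/5 (t(X) = -3/5 + (1/5)*7 = -3/5 + 7/5 = 4/5)
L = I*sqrt(33) (L = sqrt(-22 - 11) = sqrt(-33) = I*sqrt(33) ≈ 5.7446*I)
L - 33*t(-5/4 + 1/(-4)) = I*sqrt(33) - 33*4/5 = I*sqrt(33) - 132/5 = -132/5 + I*sqrt(33)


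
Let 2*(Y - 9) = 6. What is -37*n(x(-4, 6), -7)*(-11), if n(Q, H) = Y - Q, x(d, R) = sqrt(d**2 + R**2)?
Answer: 4884 - 814*sqrt(13) ≈ 1949.1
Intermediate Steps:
x(d, R) = sqrt(R**2 + d**2)
Y = 12 (Y = 9 + (1/2)*6 = 9 + 3 = 12)
n(Q, H) = 12 - Q
-37*n(x(-4, 6), -7)*(-11) = -37*(12 - sqrt(6**2 + (-4)**2))*(-11) = -37*(12 - sqrt(36 + 16))*(-11) = -37*(12 - sqrt(52))*(-11) = -37*(12 - 2*sqrt(13))*(-11) = (-444 + 74*sqrt(13))*(-11) = 4884 - 814*sqrt(13)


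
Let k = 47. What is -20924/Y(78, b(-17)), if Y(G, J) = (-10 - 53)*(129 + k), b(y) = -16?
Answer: 5231/2772 ≈ 1.8871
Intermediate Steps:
Y(G, J) = -11088 (Y(G, J) = (-10 - 53)*(129 + 47) = -63*176 = -11088)
-20924/Y(78, b(-17)) = -20924/(-11088) = -20924*(-1/11088) = 5231/2772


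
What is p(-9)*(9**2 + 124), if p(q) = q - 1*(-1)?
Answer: -1640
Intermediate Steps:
p(q) = 1 + q (p(q) = q + 1 = 1 + q)
p(-9)*(9**2 + 124) = (1 - 9)*(9**2 + 124) = -8*(81 + 124) = -8*205 = -1640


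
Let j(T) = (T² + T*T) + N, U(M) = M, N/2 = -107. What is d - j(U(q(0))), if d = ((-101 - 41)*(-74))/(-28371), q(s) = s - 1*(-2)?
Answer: 5833918/28371 ≈ 205.63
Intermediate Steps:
N = -214 (N = 2*(-107) = -214)
q(s) = 2 + s (q(s) = s + 2 = 2 + s)
j(T) = -214 + 2*T² (j(T) = (T² + T*T) - 214 = (T² + T²) - 214 = 2*T² - 214 = -214 + 2*T²)
d = -10508/28371 (d = -142*(-74)*(-1/28371) = 10508*(-1/28371) = -10508/28371 ≈ -0.37038)
d - j(U(q(0))) = -10508/28371 - (-214 + 2*(2 + 0)²) = -10508/28371 - (-214 + 2*2²) = -10508/28371 - (-214 + 2*4) = -10508/28371 - (-214 + 8) = -10508/28371 - 1*(-206) = -10508/28371 + 206 = 5833918/28371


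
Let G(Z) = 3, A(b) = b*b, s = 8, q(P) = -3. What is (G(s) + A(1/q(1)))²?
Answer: 784/81 ≈ 9.6790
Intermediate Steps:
A(b) = b²
(G(s) + A(1/q(1)))² = (3 + (1/(-3))²)² = (3 + (-⅓)²)² = (3 + ⅑)² = (28/9)² = 784/81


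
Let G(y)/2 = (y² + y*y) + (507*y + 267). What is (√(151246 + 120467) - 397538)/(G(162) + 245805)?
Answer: -397538/515583 + √271713/515583 ≈ -0.77003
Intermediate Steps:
G(y) = 534 + 4*y² + 1014*y (G(y) = 2*((y² + y*y) + (507*y + 267)) = 2*((y² + y²) + (267 + 507*y)) = 2*(2*y² + (267 + 507*y)) = 2*(267 + 2*y² + 507*y) = 534 + 4*y² + 1014*y)
(√(151246 + 120467) - 397538)/(G(162) + 245805) = (√(151246 + 120467) - 397538)/((534 + 4*162² + 1014*162) + 245805) = (√271713 - 397538)/((534 + 4*26244 + 164268) + 245805) = (-397538 + √271713)/((534 + 104976 + 164268) + 245805) = (-397538 + √271713)/(269778 + 245805) = (-397538 + √271713)/515583 = (-397538 + √271713)*(1/515583) = -397538/515583 + √271713/515583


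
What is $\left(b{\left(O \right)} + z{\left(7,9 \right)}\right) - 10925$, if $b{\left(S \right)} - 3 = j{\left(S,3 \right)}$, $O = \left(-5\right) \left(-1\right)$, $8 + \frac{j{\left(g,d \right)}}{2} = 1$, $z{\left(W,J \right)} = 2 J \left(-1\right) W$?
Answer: $-11062$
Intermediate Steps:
$z{\left(W,J \right)} = - 2 J W$
$j{\left(g,d \right)} = -14$ ($j{\left(g,d \right)} = -16 + 2 \cdot 1 = -16 + 2 = -14$)
$O = 5$
$b{\left(S \right)} = -11$ ($b{\left(S \right)} = 3 - 14 = -11$)
$\left(b{\left(O \right)} + z{\left(7,9 \right)}\right) - 10925 = \left(-11 - 18 \cdot 7\right) - 10925 = \left(-11 - 126\right) - 10925 = -137 - 10925 = -11062$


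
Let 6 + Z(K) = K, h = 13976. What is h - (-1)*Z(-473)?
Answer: 13497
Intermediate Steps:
Z(K) = -6 + K
h - (-1)*Z(-473) = 13976 - (-1)*(-6 - 473) = 13976 - (-1)*(-479) = 13976 - 1*479 = 13976 - 479 = 13497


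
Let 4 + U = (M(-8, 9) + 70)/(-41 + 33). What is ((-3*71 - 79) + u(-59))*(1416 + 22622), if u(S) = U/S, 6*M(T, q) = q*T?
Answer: -827712473/118 ≈ -7.0145e+6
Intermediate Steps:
M(T, q) = T*q/6 (M(T, q) = (q*T)/6 = (T*q)/6 = T*q/6)
U = -45/4 (U = -4 + ((1/6)*(-8)*9 + 70)/(-41 + 33) = -4 + (-12 + 70)/(-8) = -4 + 58*(-1/8) = -4 - 29/4 = -45/4 ≈ -11.250)
u(S) = -45/(4*S)
((-3*71 - 79) + u(-59))*(1416 + 22622) = ((-3*71 - 79) - 45/4/(-59))*(1416 + 22622) = ((-213 - 79) - 45/4*(-1/59))*24038 = (-292 + 45/236)*24038 = -68867/236*24038 = -827712473/118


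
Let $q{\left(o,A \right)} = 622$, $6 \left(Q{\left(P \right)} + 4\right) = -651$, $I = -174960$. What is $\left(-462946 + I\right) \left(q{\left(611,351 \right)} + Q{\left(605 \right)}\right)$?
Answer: $-325013107$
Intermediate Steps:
$Q{\left(P \right)} = - \frac{225}{2}$ ($Q{\left(P \right)} = -4 + \frac{1}{6} \left(-651\right) = -4 - \frac{217}{2} = - \frac{225}{2}$)
$\left(-462946 + I\right) \left(q{\left(611,351 \right)} + Q{\left(605 \right)}\right) = \left(-462946 - 174960\right) \left(622 - \frac{225}{2}\right) = \left(-637906\right) \frac{1019}{2} = -325013107$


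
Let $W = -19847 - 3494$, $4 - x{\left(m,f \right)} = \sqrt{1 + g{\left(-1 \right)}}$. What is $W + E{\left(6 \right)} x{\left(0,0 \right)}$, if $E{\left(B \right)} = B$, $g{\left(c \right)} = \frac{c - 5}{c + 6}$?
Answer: $-23317 - \frac{6 i \sqrt{5}}{5} \approx -23317.0 - 2.6833 i$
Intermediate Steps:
$g{\left(c \right)} = \frac{-5 + c}{6 + c}$
$x{\left(m,f \right)} = 4 - \frac{i \sqrt{5}}{5}$ ($x{\left(m,f \right)} = 4 - \sqrt{1 + \frac{-5 - 1}{6 - 1}} = 4 - \sqrt{1 + \frac{1}{5} \left(-6\right)} = 4 - \sqrt{1 - \frac{6}{5}} = 4 - \sqrt{- \frac{1}{5}} = 4 - \frac{i \sqrt{5}}{5}$)
$W = -23341$ ($W = -19847 - 3494 = -23341$)
$W + E{\left(6 \right)} x{\left(0,0 \right)} = -23341 + 6 \left(4 - \frac{i \sqrt{5}}{5}\right) = -23341 + \left(24 - \frac{6 i \sqrt{5}}{5}\right) = -23317 - \frac{6 i \sqrt{5}}{5}$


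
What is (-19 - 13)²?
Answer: 1024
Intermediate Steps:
(-19 - 13)² = (-32)² = 1024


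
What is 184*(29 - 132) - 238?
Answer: -19190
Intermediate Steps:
184*(29 - 132) - 238 = 184*(-103) - 238 = -18952 - 238 = -19190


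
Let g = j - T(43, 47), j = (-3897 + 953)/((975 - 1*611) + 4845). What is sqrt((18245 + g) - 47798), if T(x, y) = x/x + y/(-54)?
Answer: I*sqrt(259815770818638)/93762 ≈ 171.91*I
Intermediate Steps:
j = -2944/5209 (j = -2944/((975 - 611) + 4845) = -2944/(364 + 4845) = -2944/5209 ≈ -0.56518)
T(x, y) = 1 - y/54 (T(x, y) = 1 + y*(-1/54) = 1 - y/54)
g = -195439/281286 (g = -2944/5209 - (1 - 1/54*47) = -2944/5209 - (1 - 47/54) = -2944/5209 - 1*7/54 = -2944/5209 - 7/54 = -195439/281286 ≈ -0.69481)
sqrt((18245 + g) - 47798) = sqrt((18245 - 195439/281286) - 47798) = sqrt(5131867631/281286 - 47798) = sqrt(-8313040597/281286) = I*sqrt(259815770818638)/93762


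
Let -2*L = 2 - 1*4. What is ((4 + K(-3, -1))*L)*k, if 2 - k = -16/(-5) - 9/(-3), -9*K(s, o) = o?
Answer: -259/15 ≈ -17.267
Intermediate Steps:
L = 1 (L = -(2 - 1*4)/2 = -(2 - 4)/2 = -½*(-2) = 1)
K(s, o) = -o/9
k = -21/5 (k = 2 - (-16/(-5) - 9/(-3)) = 2 - (-16*(-⅕) - 9*(-⅓)) = 2 - (16/5 + 3) = 2 - 1*31/5 = 2 - 31/5 = -21/5 ≈ -4.2000)
((4 + K(-3, -1))*L)*k = ((4 - ⅑*(-1))*1)*(-21/5) = ((4 + ⅑)*1)*(-21/5) = ((37/9)*1)*(-21/5) = (37/9)*(-21/5) = -259/15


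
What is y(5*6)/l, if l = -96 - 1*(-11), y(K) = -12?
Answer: 12/85 ≈ 0.14118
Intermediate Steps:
l = -85 (l = -96 + 11 = -85)
y(5*6)/l = -12/(-85) = -12*(-1/85) = 12/85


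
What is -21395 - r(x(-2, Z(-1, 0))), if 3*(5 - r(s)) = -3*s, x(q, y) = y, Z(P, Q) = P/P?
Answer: -21401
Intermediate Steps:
Z(P, Q) = 1
r(s) = 5 + s (r(s) = 5 - (-1)*s = 5 + s)
-21395 - r(x(-2, Z(-1, 0))) = -21395 - (5 + 1) = -21395 - 1*6 = -21395 - 6 = -21401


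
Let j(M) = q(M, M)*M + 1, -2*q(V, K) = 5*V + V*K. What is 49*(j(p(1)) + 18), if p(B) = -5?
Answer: 931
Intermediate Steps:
q(V, K) = -5*V/2 - K*V/2 (q(V, K) = -(5*V + V*K)/2 = -(5*V + K*V)/2 = -5*V/2 - K*V/2)
j(M) = 1 - M**2*(5 + M)/2 (j(M) = (-M*(5 + M)/2)*M + 1 = -M**2*(5 + M)/2 + 1 = 1 - M**2*(5 + M)/2)
49*(j(p(1)) + 18) = 49*((1 - 1/2*(-5)**2*(5 - 5)) + 18) = 49*((1 - 1/2*25*0) + 18) = 49*((1 + 0) + 18) = 49*(1 + 18) = 49*19 = 931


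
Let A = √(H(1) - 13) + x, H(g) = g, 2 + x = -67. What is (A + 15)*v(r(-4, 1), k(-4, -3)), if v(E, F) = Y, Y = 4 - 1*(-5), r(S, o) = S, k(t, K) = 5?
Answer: -486 + 18*I*√3 ≈ -486.0 + 31.177*I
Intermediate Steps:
x = -69 (x = -2 - 67 = -69)
Y = 9 (Y = 4 + 5 = 9)
v(E, F) = 9
A = -69 + 2*I*√3 (A = √(1 - 13) - 69 = √(-12) - 69 = 2*I*√3 - 69 = -69 + 2*I*√3 ≈ -69.0 + 3.4641*I)
(A + 15)*v(r(-4, 1), k(-4, -3)) = ((-69 + 2*I*√3) + 15)*9 = (-54 + 2*I*√3)*9 = -486 + 18*I*√3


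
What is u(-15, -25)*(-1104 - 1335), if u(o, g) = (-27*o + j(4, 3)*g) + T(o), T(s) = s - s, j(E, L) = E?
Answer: -743895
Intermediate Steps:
T(s) = 0
u(o, g) = -27*o + 4*g (u(o, g) = (-27*o + 4*g) + 0 = -27*o + 4*g)
u(-15, -25)*(-1104 - 1335) = (-27*(-15) + 4*(-25))*(-1104 - 1335) = (405 - 100)*(-2439) = 305*(-2439) = -743895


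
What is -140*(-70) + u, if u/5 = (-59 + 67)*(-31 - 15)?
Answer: 7960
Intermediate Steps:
u = -1840 (u = 5*((-59 + 67)*(-31 - 15)) = 5*(8*(-46)) = 5*(-368) = -1840)
-140*(-70) + u = -140*(-70) - 1840 = 9800 - 1840 = 7960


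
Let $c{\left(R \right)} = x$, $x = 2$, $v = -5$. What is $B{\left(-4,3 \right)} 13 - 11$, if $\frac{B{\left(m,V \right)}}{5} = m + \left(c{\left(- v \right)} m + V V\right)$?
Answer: $-206$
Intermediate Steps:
$c{\left(R \right)} = 2$
$B{\left(m,V \right)} = 5 V^{2} + 15 m$ ($B{\left(m,V \right)} = 5 \left(m + \left(2 m + V V\right)\right) = 5 \left(m + \left(2 m + V^{2}\right)\right) = 5 \left(m + \left(V^{2} + 2 m\right)\right) = 5 \left(V^{2} + 3 m\right) = 5 V^{2} + 15 m$)
$B{\left(-4,3 \right)} 13 - 11 = \left(5 \cdot 3^{2} + 15 \left(-4\right)\right) 13 - 11 = \left(5 \cdot 9 - 60\right) 13 - 11 = \left(45 - 60\right) 13 - 11 = \left(-15\right) 13 - 11 = -195 - 11 = -206$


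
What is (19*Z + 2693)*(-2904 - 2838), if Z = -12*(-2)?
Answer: -18081558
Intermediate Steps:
Z = 24
(19*Z + 2693)*(-2904 - 2838) = (19*24 + 2693)*(-2904 - 2838) = (456 + 2693)*(-5742) = 3149*(-5742) = -18081558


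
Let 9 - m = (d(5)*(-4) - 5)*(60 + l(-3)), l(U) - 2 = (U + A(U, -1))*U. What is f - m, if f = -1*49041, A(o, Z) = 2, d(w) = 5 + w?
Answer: -51975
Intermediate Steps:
l(U) = 2 + U*(2 + U) (l(U) = 2 + (U + 2)*U = 2 + (2 + U)*U = 2 + U*(2 + U))
m = 2934 (m = 9 - ((5 + 5)*(-4) - 5)*(60 + (2 + (-3)² + 2*(-3))) = 9 - (10*(-4) - 5)*(60 + (2 + 9 - 6)) = 9 - (-40 - 5)*(60 + 5) = 9 - (-45)*65 = 9 - 1*(-2925) = 9 + 2925 = 2934)
f = -49041
f - m = -49041 - 1*2934 = -49041 - 2934 = -51975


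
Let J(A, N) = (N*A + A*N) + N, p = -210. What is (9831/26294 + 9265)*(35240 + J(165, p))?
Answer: -4174492802035/13147 ≈ -3.1752e+8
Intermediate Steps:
J(A, N) = N + 2*A*N (J(A, N) = (A*N + A*N) + N = 2*A*N + N = N + 2*A*N)
(9831/26294 + 9265)*(35240 + J(165, p)) = (9831/26294 + 9265)*(35240 - 210*(1 + 2*165)) = (9831*(1/26294) + 9265)*(35240 - 210*(1 + 330)) = (9831/26294 + 9265)*(35240 - 210*331) = 243623741*(35240 - 69510)/26294 = (243623741/26294)*(-34270) = -4174492802035/13147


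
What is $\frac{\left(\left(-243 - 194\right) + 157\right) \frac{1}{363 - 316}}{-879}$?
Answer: $\frac{280}{41313} \approx 0.0067775$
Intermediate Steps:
$\frac{\left(\left(-243 - 194\right) + 157\right) \frac{1}{363 - 316}}{-879} = \frac{\left(-243 - 194\right) + 157}{47} \left(- \frac{1}{879}\right) = \left(-437 + 157\right) \frac{1}{47} \left(- \frac{1}{879}\right) = \left(-280\right) \frac{1}{47} \left(- \frac{1}{879}\right) = \left(- \frac{280}{47}\right) \left(- \frac{1}{879}\right) = \frac{280}{41313}$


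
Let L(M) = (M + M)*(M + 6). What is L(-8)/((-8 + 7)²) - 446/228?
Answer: 3425/114 ≈ 30.044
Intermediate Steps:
L(M) = 2*M*(6 + M) (L(M) = (2*M)*(6 + M) = 2*M*(6 + M))
L(-8)/((-8 + 7)²) - 446/228 = (2*(-8)*(6 - 8))/((-8 + 7)²) - 446/228 = (2*(-8)*(-2))/((-1)²) - 446*1/228 = 32/1 - 223/114 = 32*1 - 223/114 = 32 - 223/114 = 3425/114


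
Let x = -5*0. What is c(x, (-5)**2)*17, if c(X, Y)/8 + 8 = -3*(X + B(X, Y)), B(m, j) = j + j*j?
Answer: -266288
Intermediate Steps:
B(m, j) = j + j**2
x = 0
c(X, Y) = -64 - 24*X - 24*Y*(1 + Y) (c(X, Y) = -64 + 8*(-3*(X + Y*(1 + Y))) = -64 + 8*(-3*X - 3*Y*(1 + Y)) = -64 + (-24*X - 24*Y*(1 + Y)) = -64 - 24*X - 24*Y*(1 + Y))
c(x, (-5)**2)*17 = (-64 - 24*0 - 24*(-5)**2*(1 + (-5)**2))*17 = (-64 + 0 - 24*25*(1 + 25))*17 = (-64 + 0 - 24*25*26)*17 = (-64 + 0 - 15600)*17 = -15664*17 = -266288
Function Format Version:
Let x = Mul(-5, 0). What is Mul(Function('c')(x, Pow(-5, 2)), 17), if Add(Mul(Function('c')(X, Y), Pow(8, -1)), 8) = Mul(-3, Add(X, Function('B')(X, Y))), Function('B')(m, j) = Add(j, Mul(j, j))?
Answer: -266288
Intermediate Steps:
Function('B')(m, j) = Add(j, Pow(j, 2))
x = 0
Function('c')(X, Y) = Add(-64, Mul(-24, X), Mul(-24, Y, Add(1, Y))) (Function('c')(X, Y) = Add(-64, Mul(8, Mul(-3, Add(X, Mul(Y, Add(1, Y)))))) = Add(-64, Mul(8, Add(Mul(-3, X), Mul(-3, Y, Add(1, Y))))) = Add(-64, Add(Mul(-24, X), Mul(-24, Y, Add(1, Y)))) = Add(-64, Mul(-24, X), Mul(-24, Y, Add(1, Y))))
Mul(Function('c')(x, Pow(-5, 2)), 17) = Mul(Add(-64, Mul(-24, 0), Mul(-24, Pow(-5, 2), Add(1, Pow(-5, 2)))), 17) = Mul(Add(-64, 0, Mul(-24, 25, Add(1, 25))), 17) = Mul(Add(-64, 0, Mul(-24, 25, 26)), 17) = Mul(Add(-64, 0, -15600), 17) = Mul(-15664, 17) = -266288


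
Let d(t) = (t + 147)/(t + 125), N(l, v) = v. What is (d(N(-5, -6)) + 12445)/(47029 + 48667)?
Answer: 185137/1423478 ≈ 0.13006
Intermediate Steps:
d(t) = (147 + t)/(125 + t)
(d(N(-5, -6)) + 12445)/(47029 + 48667) = ((147 - 6)/(125 - 6) + 12445)/(47029 + 48667) = (141/119 + 12445)/95696 = ((1/119)*141 + 12445)*(1/95696) = (141/119 + 12445)*(1/95696) = (1481096/119)*(1/95696) = 185137/1423478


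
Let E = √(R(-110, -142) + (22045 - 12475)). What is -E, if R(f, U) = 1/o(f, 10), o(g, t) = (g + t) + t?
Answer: -√8612990/30 ≈ -97.826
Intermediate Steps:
o(g, t) = g + 2*t
R(f, U) = 1/(20 + f) (R(f, U) = 1/(f + 2*10) = 1/(f + 20) = 1/(20 + f))
E = √8612990/30 (E = √(1/(20 - 110) + (22045 - 12475)) = √(1/(-90) + 9570) = √(-1/90 + 9570) = √(861299/90) = √8612990/30 ≈ 97.826)
-E = -√8612990/30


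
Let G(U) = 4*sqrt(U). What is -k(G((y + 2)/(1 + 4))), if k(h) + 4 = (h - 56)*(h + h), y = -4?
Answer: 84/5 + 448*I*sqrt(10)/5 ≈ 16.8 + 283.34*I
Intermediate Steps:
k(h) = -4 + 2*h*(-56 + h) (k(h) = -4 + (h - 56)*(h + h) = -4 + (-56 + h)*(2*h) = -4 + 2*h*(-56 + h))
-k(G((y + 2)/(1 + 4))) = -(-4 - 448*sqrt((-4 + 2)/(1 + 4)) + 2*(4*sqrt((-4 + 2)/(1 + 4)))**2) = -(-4 - 448*sqrt(-2/5) + 2*(4*sqrt(-2/5))**2) = -(-4 - 448*I*sqrt(10)/5 + 2*(4*(I*sqrt(10)/5))**2) = -(-4 - 448*I*sqrt(10)/5 + 2*(4*I*sqrt(10)/5)**2) = -(-4 - 448*I*sqrt(10)/5 + 2*(-32/5)) = -(-4 - 448*I*sqrt(10)/5 - 64/5) = -(-84/5 - 448*I*sqrt(10)/5) = 84/5 + 448*I*sqrt(10)/5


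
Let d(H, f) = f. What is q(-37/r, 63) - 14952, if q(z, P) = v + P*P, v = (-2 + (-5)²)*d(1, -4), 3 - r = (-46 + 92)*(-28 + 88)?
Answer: -11075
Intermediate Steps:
r = -2757 (r = 3 - (-46 + 92)*(-28 + 88) = 3 - 46*60 = 3 - 1*2760 = 3 - 2760 = -2757)
v = -92 (v = (-2 + (-5)²)*(-4) = (-2 + 25)*(-4) = 23*(-4) = -92)
q(z, P) = -92 + P² (q(z, P) = -92 + P*P = -92 + P²)
q(-37/r, 63) - 14952 = (-92 + 63²) - 14952 = (-92 + 3969) - 14952 = 3877 - 14952 = -11075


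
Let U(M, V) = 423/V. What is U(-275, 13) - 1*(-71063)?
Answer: 924242/13 ≈ 71096.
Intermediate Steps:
U(-275, 13) - 1*(-71063) = 423/13 - 1*(-71063) = 423*(1/13) + 71063 = 423/13 + 71063 = 924242/13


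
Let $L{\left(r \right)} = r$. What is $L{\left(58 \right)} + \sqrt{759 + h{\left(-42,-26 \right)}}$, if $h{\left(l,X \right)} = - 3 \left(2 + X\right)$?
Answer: $58 + \sqrt{831} \approx 86.827$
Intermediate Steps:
$h{\left(l,X \right)} = -6 - 3 X$
$L{\left(58 \right)} + \sqrt{759 + h{\left(-42,-26 \right)}} = 58 + \sqrt{759 - -72} = 58 + \sqrt{759 + \left(-6 + 78\right)} = 58 + \sqrt{759 + 72} = 58 + \sqrt{831}$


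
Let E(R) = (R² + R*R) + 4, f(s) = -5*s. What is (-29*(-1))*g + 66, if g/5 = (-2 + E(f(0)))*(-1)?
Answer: -224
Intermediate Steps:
E(R) = 4 + 2*R² (E(R) = (R² + R²) + 4 = 2*R² + 4 = 4 + 2*R²)
g = -10 (g = 5*((-2 + (4 + 2*(-5*0)²))*(-1)) = 5*((-2 + (4 + 2*0²))*(-1)) = 5*((-2 + (4 + 2*0))*(-1)) = 5*((-2 + (4 + 0))*(-1)) = 5*((-2 + 4)*(-1)) = 5*(2*(-1)) = 5*(-2) = -10)
(-29*(-1))*g + 66 = -29*(-1)*(-10) + 66 = 29*(-10) + 66 = -290 + 66 = -224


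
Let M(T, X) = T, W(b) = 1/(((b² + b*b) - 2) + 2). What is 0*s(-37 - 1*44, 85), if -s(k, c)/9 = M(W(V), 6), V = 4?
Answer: 0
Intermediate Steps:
W(b) = 1/(2*b²) (W(b) = 1/(((b² + b²) - 2) + 2) = 1/((2*b² - 2) + 2) = 1/((-2 + 2*b²) + 2) = 1/(2*b²))
s(k, c) = -9/32 (s(k, c) = -9/(2*4²) = -9/(2*16) = -9*1/32 = -9/32)
0*s(-37 - 1*44, 85) = 0*(-9/32) = 0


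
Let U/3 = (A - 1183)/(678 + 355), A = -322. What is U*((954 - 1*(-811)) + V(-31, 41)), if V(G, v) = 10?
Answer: -8014125/1033 ≈ -7758.1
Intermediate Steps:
U = -4515/1033 (U = 3*((-322 - 1183)/(678 + 355)) = 3*(-1505/1033) = -4515/1033 ≈ -4.3708)
U*((954 - 1*(-811)) + V(-31, 41)) = -4515*((954 - 1*(-811)) + 10)/1033 = -4515*((954 + 811) + 10)/1033 = -4515*(1765 + 10)/1033 = -4515/1033*1775 = -8014125/1033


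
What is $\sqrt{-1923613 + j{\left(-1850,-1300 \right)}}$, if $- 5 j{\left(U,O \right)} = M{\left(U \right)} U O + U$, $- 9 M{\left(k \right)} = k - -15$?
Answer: $\frac{i \sqrt{899944187}}{3} \approx 9999.7 i$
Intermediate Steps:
$M{\left(k \right)} = - \frac{5}{3} - \frac{k}{9}$ ($M{\left(k \right)} = - \frac{k - -15}{9} = - \frac{k + 15}{9} = - \frac{15 + k}{9} = - \frac{5}{3} - \frac{k}{9}$)
$j{\left(U,O \right)} = - \frac{U}{5} - \frac{O U \left(- \frac{5}{3} - \frac{U}{9}\right)}{5}$ ($j{\left(U,O \right)} = - \frac{\left(- \frac{5}{3} - \frac{U}{9}\right) U O + U}{5} = - \frac{U \left(- \frac{5}{3} - \frac{U}{9}\right) O + U}{5} = - \frac{O U \left(- \frac{5}{3} - \frac{U}{9}\right) + U}{5} = - \frac{U + O U \left(- \frac{5}{3} - \frac{U}{9}\right)}{5} = - \frac{U}{5} - \frac{O U \left(- \frac{5}{3} - \frac{U}{9}\right)}{5}$)
$\sqrt{-1923613 + j{\left(-1850,-1300 \right)}} = \sqrt{-1923613 + \frac{1}{45} \left(-1850\right) \left(-9 - 1300 \left(15 - 1850\right)\right)} = \sqrt{-1923613 + \frac{1}{45} \left(-1850\right) \left(-9 - -2385500\right)} = \sqrt{-1923613 + \frac{1}{45} \left(-1850\right) \left(-9 + 2385500\right)} = \sqrt{-1923613 + \frac{1}{45} \left(-1850\right) 2385491} = \sqrt{-1923613 - \frac{882631670}{9}} = \sqrt{- \frac{899944187}{9}} = \frac{i \sqrt{899944187}}{3}$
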